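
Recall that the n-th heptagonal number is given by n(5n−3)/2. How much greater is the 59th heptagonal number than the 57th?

59·(5·59 − 3)/2 = 8614 and 57·(5·57 − 3)/2 = 8037.
Difference: 8614 − 8037 = 577.

577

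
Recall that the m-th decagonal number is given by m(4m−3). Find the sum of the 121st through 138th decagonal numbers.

1202403

Σ i(4i−3) = 4Σi² − 3Σi over i = 121..138.
Σi = 9591 − 7260 = 2331 and Σi² = 885569 − 583220 = 302349.
4·302349 − 3·2331 = 1202403.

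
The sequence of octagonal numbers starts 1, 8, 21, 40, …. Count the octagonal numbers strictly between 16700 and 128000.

The n-th octagonal number is n(3n−2).
Smallest index with value > 16700: n = 75 (giving 16725).
Largest index with value < 128000: n = 206 (giving 126896).
Indices 75 through 206: 132 terms.

132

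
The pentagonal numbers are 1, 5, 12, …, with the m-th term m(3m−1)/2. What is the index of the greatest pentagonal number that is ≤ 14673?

Solve n(3n−1)/2 ≤ 14673 for integer n.
n = 99 gives 14652 ≤ 14673, while n = 100 gives 14950 > 14673; so the answer is index 99.

99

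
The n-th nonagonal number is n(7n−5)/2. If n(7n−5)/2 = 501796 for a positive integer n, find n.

379

Set n(7n−5)/2 = 501796, giving 7n² − 5n − 1003592 = 0.
The discriminant is 25 + 56·501796 = 28100601, and √28100601 = 5301.
So n = (5 + 5301) / 14 = 5306/14 = 379.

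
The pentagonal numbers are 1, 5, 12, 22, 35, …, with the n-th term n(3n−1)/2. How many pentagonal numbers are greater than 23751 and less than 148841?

The n-th pentagonal number is n(3n−1)/2.
Smallest index with value > 23751: n = 127 (giving 24130).
Largest index with value < 148841: n = 315 (giving 148680).
Indices 127 through 315: 189 terms.

189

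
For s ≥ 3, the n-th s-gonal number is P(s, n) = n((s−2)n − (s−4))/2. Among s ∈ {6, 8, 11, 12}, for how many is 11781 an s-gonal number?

2

s = 6: P(6, 77) = 11781. ✓
s = 8: P(8, 63) = 11781. ✓
s = 11: P(11, 51) = 11526 and P(11, 52) = 11986; 11781 is not s-gonal.
s = 12: P(12, 48) = 11328 and P(12, 49) = 11809; 11781 is not s-gonal.
Hits: s ∈ {6, 8} → 2.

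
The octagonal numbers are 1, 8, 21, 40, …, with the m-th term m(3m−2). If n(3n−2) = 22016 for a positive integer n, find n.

Set n(3n−2) = 22016, giving 3n² − 2n − 22016 = 0.
The discriminant is 4 + 12·22016 = 264196, and √264196 = 514.
So n = (2 + 514) / 6 = 516/6 = 86.

86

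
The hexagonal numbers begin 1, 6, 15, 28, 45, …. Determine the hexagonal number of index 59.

The 59th hexagonal number is n(2n−1) with n = 59.
59·(2·59 − 1) = 59·117 = 6903.

6903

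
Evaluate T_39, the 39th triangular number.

780

The 39th triangular number is n(n+1)/2 with n = 39.
39·40/2 = 1560/2 = 780.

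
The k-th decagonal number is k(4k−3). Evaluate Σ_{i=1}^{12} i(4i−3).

Σ i(4i−3) = 4Σi² − 3Σi over i = 1..12.
Σi = 78 and Σi² = 650.
4·650 − 3·78 = 2366.

2366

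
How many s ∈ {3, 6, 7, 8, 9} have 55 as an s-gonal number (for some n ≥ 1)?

2

s = 3: P(3, 10) = 55. ✓
s = 6: P(6, 5) = 45 and P(6, 6) = 66; 55 is not s-gonal.
s = 7: P(7, 5) = 55. ✓
s = 8: P(8, 4) = 40 and P(8, 5) = 65; 55 is not s-gonal.
s = 9: P(9, 4) = 46 and P(9, 5) = 75; 55 is not s-gonal.
Hits: s ∈ {3, 7} → 2.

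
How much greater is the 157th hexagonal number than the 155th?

1246

157·(2·157 − 1) = 49141 and 155·(2·155 − 1) = 47895.
Difference: 49141 − 47895 = 1246.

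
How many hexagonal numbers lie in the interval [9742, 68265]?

115

The n-th hexagonal number is n(2n−1).
Smallest index with value ≥ 9742: n = 71 (giving 10011).
Largest index with value ≤ 68265: n = 185 (giving 68265).
Indices 71 through 185: 115 terms.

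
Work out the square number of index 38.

The 38th square number is n² with n = 38.
38² = 1444.

1444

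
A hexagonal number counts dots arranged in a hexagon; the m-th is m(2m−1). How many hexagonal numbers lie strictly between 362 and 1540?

14

The n-th hexagonal number is n(2n−1).
Smallest index with value > 362: n = 14 (giving 378).
Largest index with value < 1540: n = 27 (giving 1431).
Indices 14 through 27: 14 terms.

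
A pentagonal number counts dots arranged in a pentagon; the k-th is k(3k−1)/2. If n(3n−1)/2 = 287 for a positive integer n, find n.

Set n(3n−1)/2 = 287, giving 3n² − n − 574 = 0.
The discriminant is 1 + 24·287 = 6889, and √6889 = 83.
So n = (1 + 83) / 6 = 84/6 = 14.

14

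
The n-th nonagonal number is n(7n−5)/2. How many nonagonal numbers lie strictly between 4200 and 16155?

The n-th nonagonal number is n(7n−5)/2.
Smallest index with value > 4200: n = 36 (giving 4446).
Largest index with value < 16155: n = 68 (giving 16014).
Indices 36 through 68: 33 terms.

33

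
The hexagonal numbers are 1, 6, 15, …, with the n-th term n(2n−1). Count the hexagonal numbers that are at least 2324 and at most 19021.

63

The n-th hexagonal number is n(2n−1).
Smallest index with value ≥ 2324: n = 35 (giving 2415).
Largest index with value ≤ 19021: n = 97 (giving 18721).
Indices 35 through 97: 63 terms.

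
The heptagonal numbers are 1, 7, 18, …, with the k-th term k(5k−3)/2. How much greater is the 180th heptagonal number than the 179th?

896

Consecutive heptagonal numbers differ by 5n − 4: here 5·180 − 4 = 896.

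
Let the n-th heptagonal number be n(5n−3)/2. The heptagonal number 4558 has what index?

43

Set n(5n−3)/2 = 4558, giving 5n² − 3n − 9116 = 0.
So n = (3 + 427) / 10 = 430/10 = 43.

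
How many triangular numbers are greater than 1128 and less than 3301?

The n-th triangular number is n(n+1)/2.
Smallest index with value > 1128: n = 48 (giving 1176).
Largest index with value < 3301: n = 80 (giving 3240).
Indices 48 through 80: 33 terms.

33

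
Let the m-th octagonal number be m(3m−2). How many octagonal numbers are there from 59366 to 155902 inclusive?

87

The n-th octagonal number is n(3n−2).
Smallest index with value ≥ 59366: n = 142 (giving 60208).
Largest index with value ≤ 155902: n = 228 (giving 155496).
Indices 142 through 228: 87 terms.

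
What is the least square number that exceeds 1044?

1089

Solve n² > 1044 for integer n.
The largest n with value ≤ 1044 is 32 (since 1024 ≤ 1044 < 1089), so the first above is n = 33, value 1089.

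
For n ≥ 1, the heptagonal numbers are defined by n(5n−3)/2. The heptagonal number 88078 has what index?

Set n(5n−3)/2 = 88078, giving 5n² − 3n − 176156 = 0.
The discriminant is 9 + 40·88078 = 3523129, and √3523129 = 1877.
So n = (3 + 1877) / 10 = 1880/10 = 188.

188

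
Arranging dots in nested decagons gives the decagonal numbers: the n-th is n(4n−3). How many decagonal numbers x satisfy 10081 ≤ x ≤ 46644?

The n-th decagonal number is n(4n−3).
Smallest index with value ≥ 10081: n = 51 (giving 10251).
Largest index with value ≤ 46644: n = 108 (giving 46332).
Indices 51 through 108: 58 terms.

58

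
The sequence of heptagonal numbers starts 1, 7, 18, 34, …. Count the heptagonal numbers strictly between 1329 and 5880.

The n-th heptagonal number is n(5n−3)/2.
Smallest index with value > 1329: n = 24 (giving 1404).
Largest index with value < 5880: n = 48 (giving 5688).
Indices 24 through 48: 25 terms.

25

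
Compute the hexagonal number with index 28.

1540

The 28th hexagonal number is n(2n−1) with n = 28.
28·(2·28 − 1) = 28·55 = 1540.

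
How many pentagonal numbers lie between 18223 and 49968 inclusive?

The n-th pentagonal number is n(3n−1)/2.
Smallest index with value ≥ 18223: n = 111 (giving 18426).
Largest index with value ≤ 49968: n = 182 (giving 49595).
Indices 111 through 182: 72 terms.

72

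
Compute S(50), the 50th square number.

2500

50² = 2500.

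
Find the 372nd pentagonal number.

207390

The 372nd pentagonal number is n(3n−1)/2 with n = 372.
372·(3·372 − 1)/2 = 372·1115/2 = 207390.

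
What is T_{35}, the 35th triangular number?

630

35·36/2 = 1260/2 = 630.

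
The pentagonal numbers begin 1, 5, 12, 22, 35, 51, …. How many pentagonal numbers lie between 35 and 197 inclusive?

7

The n-th pentagonal number is n(3n−1)/2.
Smallest index with value ≥ 35: n = 5 (giving 35).
Largest index with value ≤ 197: n = 11 (giving 176).
Indices 5 through 11: 7 terms.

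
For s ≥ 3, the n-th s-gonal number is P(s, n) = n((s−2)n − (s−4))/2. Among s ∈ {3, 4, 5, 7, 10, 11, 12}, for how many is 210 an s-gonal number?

2

s = 3: P(3, 20) = 210. ✓
s = 4: P(4, 14) = 196 and P(4, 15) = 225; 210 is not s-gonal.
s = 5: P(5, 12) = 210. ✓
s = 7: P(7, 9) = 189 and P(7, 10) = 235; 210 is not s-gonal.
s = 10: P(10, 7) = 175 and P(10, 8) = 232; 210 is not s-gonal.
s = 11: P(11, 7) = 196 and P(11, 8) = 260; 210 is not s-gonal.
s = 12: P(12, 6) = 156 and P(12, 7) = 217; 210 is not s-gonal.
Hits: s ∈ {3, 5} → 2.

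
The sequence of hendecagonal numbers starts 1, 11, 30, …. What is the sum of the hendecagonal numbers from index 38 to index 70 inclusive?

Σ i(9i−7)/2 = (9Σi² − 7Σi) / 2 over i = 38..70.
Σi = 2485 − 703 = 1782 and Σi² = 116795 − 17575 = 99220.
(9·99220 − 7·1782) / 2 = 880506/2 = 440253.

440253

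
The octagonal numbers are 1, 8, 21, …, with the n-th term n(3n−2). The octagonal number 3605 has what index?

Set n(3n−2) = 3605, giving 3n² − 2n − 3605 = 0.
The discriminant is 4 + 12·3605 = 43264, and √43264 = 208.
So n = (2 + 208) / 6 = 210/6 = 35.
Check: 35·(3·35 − 2) = 3605. ✓

35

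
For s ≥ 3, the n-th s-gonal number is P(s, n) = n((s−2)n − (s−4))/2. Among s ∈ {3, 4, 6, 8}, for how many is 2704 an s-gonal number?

1

s = 3: P(3, 73) = 2701 and P(3, 74) = 2775; 2704 is not s-gonal.
s = 4: P(4, 52) = 2704. ✓
s = 6: P(6, 37) = 2701 and P(6, 38) = 2850; 2704 is not s-gonal.
s = 8: P(8, 30) = 2640 and P(8, 31) = 2821; 2704 is not s-gonal.
Hits: s ∈ {4} → 1.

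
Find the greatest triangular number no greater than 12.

10

Solve n(n+1)/2 ≤ 12 for integer n.
n = 4 gives 10 ≤ 12, while n = 5 gives 15 > 12; so the answer is 10.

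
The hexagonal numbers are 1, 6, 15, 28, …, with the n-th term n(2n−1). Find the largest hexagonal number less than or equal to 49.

Solve n(2n−1) ≤ 49 for integer n.
n = 5 gives 45 ≤ 49, while n = 6 gives 66 > 49; so the answer is 45.

45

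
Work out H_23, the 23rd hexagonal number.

1035

23·(2·23 − 1) = 23·45 = 1035.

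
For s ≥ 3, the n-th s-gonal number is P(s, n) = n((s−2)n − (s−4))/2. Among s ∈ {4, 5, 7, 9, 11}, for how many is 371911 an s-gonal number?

s = 4: P(4, 609) = 370881 and P(4, 610) = 372100; 371911 is not s-gonal.
s = 5: P(5, 498) = 371757 and P(5, 499) = 373252; 371911 is not s-gonal.
s = 7: P(7, 386) = 371911. ✓
s = 9: P(9, 326) = 371151 and P(9, 327) = 373434; 371911 is not s-gonal.
s = 11: P(11, 287) = 369656 and P(11, 288) = 372240; 371911 is not s-gonal.
Hits: s ∈ {7} → 1.

1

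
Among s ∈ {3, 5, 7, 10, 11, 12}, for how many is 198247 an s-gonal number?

1

s = 3: P(3, 629) = 198135 and P(3, 630) = 198765; 198247 is not s-gonal.
s = 5: P(5, 363) = 197472 and P(5, 364) = 198562; 198247 is not s-gonal.
s = 7: P(7, 281) = 196981 and P(7, 282) = 198387; 198247 is not s-gonal.
s = 10: P(10, 223) = 198247. ✓
s = 11: P(11, 210) = 197715 and P(11, 211) = 199606; 198247 is not s-gonal.
s = 12: P(12, 199) = 197209 and P(12, 200) = 199200; 198247 is not s-gonal.
Hits: s ∈ {10} → 1.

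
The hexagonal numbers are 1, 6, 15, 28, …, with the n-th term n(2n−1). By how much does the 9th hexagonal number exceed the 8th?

33

Consecutive hexagonal numbers differ by 4n − 3: here 4·9 − 3 = 33.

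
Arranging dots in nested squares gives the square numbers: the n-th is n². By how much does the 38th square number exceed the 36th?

38² = 1444 and 36² = 1296.
Difference: 1444 − 1296 = 148.

148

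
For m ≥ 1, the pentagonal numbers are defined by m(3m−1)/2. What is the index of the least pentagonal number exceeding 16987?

Solve n(3n−1)/2 > 16987 for integer n.
The largest n with value ≤ 16987 is 106 (since 16801 ≤ 16987 < 17120), so the first above is n = 107, value 17120.

107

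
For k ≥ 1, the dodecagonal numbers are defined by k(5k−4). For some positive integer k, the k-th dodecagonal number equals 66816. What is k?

Set n(5n−4) = 66816, giving 5n² − 4n − 66816 = 0.
The discriminant is 16 + 20·66816 = 1336336, and √1336336 = 1156.
So n = (4 + 1156) / 10 = 1160/10 = 116.

116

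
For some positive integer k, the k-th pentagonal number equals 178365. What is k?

Set n(3n−1)/2 = 178365, giving 3n² − n − 356730 = 0.
So n = (1 + 2069) / 6 = 2070/6 = 345.
Check: 345·(3·345 − 1)/2 = 178365. ✓

345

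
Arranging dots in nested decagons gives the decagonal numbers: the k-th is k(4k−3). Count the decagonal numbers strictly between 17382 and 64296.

The n-th decagonal number is n(4n−3).
Smallest index with value > 17382: n = 67 (giving 17755).
Largest index with value < 64296: n = 127 (giving 64135).
Indices 67 through 127: 61 terms.

61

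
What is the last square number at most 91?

81

Solve n² ≤ 91 for integer n.
n = 9 gives 81 ≤ 91, while n = 10 gives 100 > 91; so the answer is 81.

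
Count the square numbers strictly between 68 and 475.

The n-th square number is n².
Smallest index with value > 68: n = 9 (giving 81).
Largest index with value < 475: n = 21 (giving 441).
Indices 9 through 21: 13 terms.

13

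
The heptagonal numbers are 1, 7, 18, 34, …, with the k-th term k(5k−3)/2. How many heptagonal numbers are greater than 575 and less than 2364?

The n-th heptagonal number is n(5n−3)/2.
Smallest index with value > 575: n = 16 (giving 616).
Largest index with value < 2364: n = 31 (giving 2356).
Indices 16 through 31: 16 terms.

16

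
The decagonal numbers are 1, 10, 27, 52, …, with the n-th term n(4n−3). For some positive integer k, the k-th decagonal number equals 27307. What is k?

83

Set n(4n−3) = 27307, giving 4n² − 3n − 27307 = 0.
The discriminant is 9 + 16·27307 = 436921, and √436921 = 661.
So n = (3 + 661) / 8 = 664/8 = 83.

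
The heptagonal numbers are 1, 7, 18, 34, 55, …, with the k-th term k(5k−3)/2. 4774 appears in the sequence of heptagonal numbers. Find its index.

Set n(5n−3)/2 = 4774, giving 5n² − 3n − 9548 = 0.
So n = (3 + 437) / 10 = 440/10 = 44.
Check: 44·(5·44 − 3)/2 = 4774. ✓

44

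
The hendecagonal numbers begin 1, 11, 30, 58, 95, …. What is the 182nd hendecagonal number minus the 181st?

1630

Consecutive hendecagonal numbers differ by 9n − 8: here 9·182 − 8 = 1630.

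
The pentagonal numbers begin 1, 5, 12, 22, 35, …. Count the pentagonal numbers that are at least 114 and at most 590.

12

The n-th pentagonal number is n(3n−1)/2.
Smallest index with value ≥ 114: n = 9 (giving 117).
Largest index with value ≤ 590: n = 20 (giving 590).
Indices 9 through 20: 12 terms.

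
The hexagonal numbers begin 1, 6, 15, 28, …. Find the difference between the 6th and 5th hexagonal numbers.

Consecutive hexagonal numbers differ by 4n − 3: here 4·6 − 3 = 21.

21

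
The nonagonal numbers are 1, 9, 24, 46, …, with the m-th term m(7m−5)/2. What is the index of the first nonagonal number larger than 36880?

104

Solve n(7n−5)/2 > 36880 for integer n.
The largest n with value ≤ 36880 is 103 (since 36874 ≤ 36880 < 37596), so the first above is n = 104, value 37596.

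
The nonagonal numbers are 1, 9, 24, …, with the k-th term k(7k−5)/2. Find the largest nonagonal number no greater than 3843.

3729

Solve n(7n−5)/2 ≤ 3843 for integer n.
n = 33 gives 3729 ≤ 3843, while n = 34 gives 3961 > 3843; so the answer is 3729.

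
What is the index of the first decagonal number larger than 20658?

Solve n(4n−3) > 20658 for integer n.
The largest n with value ≤ 20658 is 72 (since 20520 ≤ 20658 < 21097), so the first above is n = 73, value 21097.

73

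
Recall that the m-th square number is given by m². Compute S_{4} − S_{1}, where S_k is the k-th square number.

4² = 16 and 1² = 1.
Difference: 16 − 1 = 15.

15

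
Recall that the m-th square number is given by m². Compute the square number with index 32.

1024

The 32nd square number is n² with n = 32.
32² = 1024.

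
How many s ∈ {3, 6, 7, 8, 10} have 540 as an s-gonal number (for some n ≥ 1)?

2

s = 3: P(3, 32) = 528 and P(3, 33) = 561; 540 is not s-gonal.
s = 6: P(6, 16) = 496 and P(6, 17) = 561; 540 is not s-gonal.
s = 7: P(7, 15) = 540. ✓
s = 8: P(8, 13) = 481 and P(8, 14) = 560; 540 is not s-gonal.
s = 10: P(10, 12) = 540. ✓
Hits: s ∈ {7, 10} → 2.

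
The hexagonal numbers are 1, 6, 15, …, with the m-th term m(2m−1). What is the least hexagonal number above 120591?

Solve n(2n−1) > 120591 for integer n.
The largest n with value ≤ 120591 is 245 (since 119805 ≤ 120591 < 120786), so the first above is n = 246, value 120786.

120786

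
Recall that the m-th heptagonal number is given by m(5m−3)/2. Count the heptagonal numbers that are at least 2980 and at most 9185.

The n-th heptagonal number is n(5n−3)/2.
Smallest index with value ≥ 2980: n = 35 (giving 3010).
Largest index with value ≤ 9185: n = 60 (giving 8910).
Indices 35 through 60: 26 terms.

26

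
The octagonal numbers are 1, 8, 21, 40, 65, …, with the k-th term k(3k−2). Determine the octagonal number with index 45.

5985

The 45th octagonal number is n(3n−2) with n = 45.
45·(3·45 − 2) = 45·133 = 5985.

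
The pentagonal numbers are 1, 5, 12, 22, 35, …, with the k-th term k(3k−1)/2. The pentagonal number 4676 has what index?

Set n(3n−1)/2 = 4676, giving 3n² − n − 9352 = 0.
The discriminant is 1 + 24·4676 = 112225, and √112225 = 335.
So n = (1 + 335) / 6 = 336/6 = 56.

56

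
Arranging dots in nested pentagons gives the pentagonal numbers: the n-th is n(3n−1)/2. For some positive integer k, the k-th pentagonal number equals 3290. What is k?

Set n(3n−1)/2 = 3290, giving 3n² − n − 6580 = 0.
So n = (1 + 281) / 6 = 282/6 = 47.
Check: 47·(3·47 − 1)/2 = 3290. ✓

47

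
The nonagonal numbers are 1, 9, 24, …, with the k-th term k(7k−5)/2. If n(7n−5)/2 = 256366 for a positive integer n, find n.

271

Set n(7n−5)/2 = 256366, giving 7n² − 5n − 512732 = 0.
So n = (5 + 3789) / 14 = 3794/14 = 271.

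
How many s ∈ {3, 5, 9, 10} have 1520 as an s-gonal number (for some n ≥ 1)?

s = 3: P(3, 54) = 1485 and P(3, 55) = 1540; 1520 is not s-gonal.
s = 5: P(5, 32) = 1520. ✓
s = 9: P(9, 21) = 1491 and P(9, 22) = 1639; 1520 is not s-gonal.
s = 10: P(10, 19) = 1387 and P(10, 20) = 1540; 1520 is not s-gonal.
Hits: s ∈ {5} → 1.

1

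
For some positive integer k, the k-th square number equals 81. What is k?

9

We need n² = 81, so n = √81 = 9.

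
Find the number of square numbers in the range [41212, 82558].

The n-th square number is n².
Smallest index with value ≥ 41212: n = 204 (giving 41616).
Largest index with value ≤ 82558: n = 287 (giving 82369).
Indices 204 through 287: 84 terms.

84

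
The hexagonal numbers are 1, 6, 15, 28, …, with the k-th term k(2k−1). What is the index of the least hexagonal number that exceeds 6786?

59

Solve n(2n−1) > 6786 for integer n.
The largest n with value ≤ 6786 is 58 (since 6670 ≤ 6786 < 6903), so the first above is n = 59, value 6903.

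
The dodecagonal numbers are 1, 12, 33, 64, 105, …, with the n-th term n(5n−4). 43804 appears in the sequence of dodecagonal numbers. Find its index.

Set n(5n−4) = 43804, giving 5n² − 4n − 43804 = 0.
The discriminant is 16 + 20·43804 = 876096, and √876096 = 936.
So n = (4 + 936) / 10 = 940/10 = 94.
Check: 94·(5·94 − 4) = 43804. ✓

94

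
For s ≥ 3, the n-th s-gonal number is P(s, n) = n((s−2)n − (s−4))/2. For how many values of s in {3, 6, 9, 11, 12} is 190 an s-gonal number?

2

s = 3: P(3, 19) = 190. ✓
s = 6: P(6, 10) = 190. ✓
s = 9: P(9, 7) = 154 and P(9, 8) = 204; 190 is not s-gonal.
s = 11: P(11, 6) = 141 and P(11, 7) = 196; 190 is not s-gonal.
s = 12: P(12, 6) = 156 and P(12, 7) = 217; 190 is not s-gonal.
Hits: s ∈ {3, 6} → 2.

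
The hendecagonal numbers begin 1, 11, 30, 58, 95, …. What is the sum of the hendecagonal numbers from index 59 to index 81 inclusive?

Σ i(9i−7)/2 = (9Σi² − 7Σi) / 2 over i = 59..81.
Σi = 3321 − 1711 = 1610 and Σi² = 180441 − 66729 = 113712.
(9·113712 − 7·1610) / 2 = 1012138/2 = 506069.

506069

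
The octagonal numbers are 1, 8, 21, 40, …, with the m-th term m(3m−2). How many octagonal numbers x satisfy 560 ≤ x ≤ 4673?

26

The n-th octagonal number is n(3n−2).
Smallest index with value ≥ 560: n = 14 (giving 560).
Largest index with value ≤ 4673: n = 39 (giving 4485).
Indices 14 through 39: 26 terms.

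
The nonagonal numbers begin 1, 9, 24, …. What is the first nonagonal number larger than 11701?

Solve n(7n−5)/2 > 11701 for integer n.
The largest n with value ≤ 11701 is 58 (since 11629 ≤ 11701 < 12036), so the first above is n = 59, value 12036.

12036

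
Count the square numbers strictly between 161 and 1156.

21

The n-th square number is n².
Smallest index with value > 161: n = 13 (giving 169).
Largest index with value < 1156: n = 33 (giving 1089).
Indices 13 through 33: 21 terms.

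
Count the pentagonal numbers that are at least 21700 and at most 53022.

68

The n-th pentagonal number is n(3n−1)/2.
Smallest index with value ≥ 21700: n = 121 (giving 21901).
Largest index with value ≤ 53022: n = 188 (giving 52922).
Indices 121 through 188: 68 terms.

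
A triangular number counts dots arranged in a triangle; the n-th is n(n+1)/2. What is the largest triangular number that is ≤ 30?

28

Solve n(n+1)/2 ≤ 30 for integer n.
n = 7 gives 28 ≤ 30, while n = 8 gives 36 > 30; so the answer is 28.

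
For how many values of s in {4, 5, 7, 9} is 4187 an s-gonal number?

1

s = 4: P(4, 64) = 4096 and P(4, 65) = 4225; 4187 is not s-gonal.
s = 5: P(5, 53) = 4187. ✓
s = 7: P(7, 41) = 4141 and P(7, 42) = 4347; 4187 is not s-gonal.
s = 9: P(9, 34) = 3961 and P(9, 35) = 4200; 4187 is not s-gonal.
Hits: s ∈ {5} → 1.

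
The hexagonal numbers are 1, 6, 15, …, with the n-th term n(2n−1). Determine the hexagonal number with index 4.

The 4th hexagonal number is n(2n−1) with n = 4.
4·(2·4 − 1) = 4·7 = 28.

28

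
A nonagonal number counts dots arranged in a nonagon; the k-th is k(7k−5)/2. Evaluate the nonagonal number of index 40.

The 40th nonagonal number is n(7n−5)/2 with n = 40.
40·(7·40 − 5)/2 = 40·275/2 = 5500.

5500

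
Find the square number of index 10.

The 10th square number is n² with n = 10.
10² = 100.

100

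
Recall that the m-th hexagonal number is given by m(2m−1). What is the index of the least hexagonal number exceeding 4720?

Solve n(2n−1) > 4720 for integer n.
The largest n with value ≤ 4720 is 48 (since 4560 ≤ 4720 < 4753), so the first above is n = 49, value 4753.

49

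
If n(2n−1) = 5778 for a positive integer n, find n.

Set n(2n−1) = 5778, giving 2n² − n − 5778 = 0.
The discriminant is 1 + 8·5778 = 46225, and √46225 = 215.
So n = (1 + 215) / 4 = 216/4 = 54.

54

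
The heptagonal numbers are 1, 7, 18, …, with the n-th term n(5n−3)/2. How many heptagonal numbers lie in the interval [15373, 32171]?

35

The n-th heptagonal number is n(5n−3)/2.
Smallest index with value ≥ 15373: n = 79 (giving 15484).
Largest index with value ≤ 32171: n = 113 (giving 31753).
Indices 79 through 113: 35 terms.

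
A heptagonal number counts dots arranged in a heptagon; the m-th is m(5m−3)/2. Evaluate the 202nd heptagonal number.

202·(5·202 − 3)/2 = 202·1007/2 = 101707.

101707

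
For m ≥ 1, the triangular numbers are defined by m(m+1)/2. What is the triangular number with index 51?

1326

The 51st triangular number is n(n+1)/2 with n = 51.
51·52/2 = 2652/2 = 1326.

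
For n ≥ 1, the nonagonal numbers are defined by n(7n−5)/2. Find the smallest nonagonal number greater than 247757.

248844

Solve n(7n−5)/2 > 247757 for integer n.
The largest n with value ≤ 247757 is 266 (since 246981 ≤ 247757 < 248844), so the first above is n = 267, value 248844.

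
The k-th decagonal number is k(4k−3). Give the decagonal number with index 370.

The 370th decagonal number is n(4n−3) with n = 370.
370·(4·370 − 3) = 370·1477 = 546490.

546490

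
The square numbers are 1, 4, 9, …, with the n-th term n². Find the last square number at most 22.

16

Solve n² ≤ 22 for integer n.
n = 4 gives 16 ≤ 22, while n = 5 gives 25 > 22; so the answer is 16.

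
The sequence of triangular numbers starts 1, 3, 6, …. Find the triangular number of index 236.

27966

The 236th triangular number is n(n+1)/2 with n = 236.
236·237/2 = 55932/2 = 27966.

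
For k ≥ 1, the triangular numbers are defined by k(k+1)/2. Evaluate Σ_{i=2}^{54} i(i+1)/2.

Σ i(i+1)/2 = (Σi² + Σi) / 2 over i = 2..54.
Σi = 1485 − 1 = 1484 and Σi² = 53955 − 1 = 53954.
(1·53954 + 1·1484) / 2 = 55438/2 = 27719.

27719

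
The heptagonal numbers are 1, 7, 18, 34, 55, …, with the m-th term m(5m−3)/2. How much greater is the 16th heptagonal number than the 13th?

213

16·(5·16 − 3)/2 = 616 and 13·(5·13 − 3)/2 = 403.
Difference: 616 − 403 = 213.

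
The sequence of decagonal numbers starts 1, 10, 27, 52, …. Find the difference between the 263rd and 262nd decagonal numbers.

2097

Consecutive decagonal numbers differ by 8n − 7: here 8·263 − 7 = 2097.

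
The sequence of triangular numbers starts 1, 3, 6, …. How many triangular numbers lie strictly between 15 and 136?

10

The n-th triangular number is n(n+1)/2.
Smallest index with value > 15: n = 6 (giving 21).
Largest index with value < 136: n = 15 (giving 120).
Indices 6 through 15: 10 terms.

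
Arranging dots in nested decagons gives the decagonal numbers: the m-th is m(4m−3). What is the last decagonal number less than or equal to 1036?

976

Solve n(4n−3) ≤ 1036 for integer n.
n = 16 gives 976 ≤ 1036, while n = 17 gives 1105 > 1036; so the answer is 976.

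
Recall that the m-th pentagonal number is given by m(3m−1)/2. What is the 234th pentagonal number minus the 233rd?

Consecutive pentagonal numbers differ by 3n − 2: here 3·234 − 2 = 700.

700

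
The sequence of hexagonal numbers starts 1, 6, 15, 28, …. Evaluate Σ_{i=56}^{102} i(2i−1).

600237

Σ i(2i−1) = 2Σi² − Σi over i = 56..102.
Σi = 5253 − 1540 = 3713 and Σi² = 358955 − 56980 = 301975.
2·301975 − 1·3713 = 600237.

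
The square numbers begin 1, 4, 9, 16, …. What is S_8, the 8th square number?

64

The 8th square number is n² with n = 8.
8² = 64.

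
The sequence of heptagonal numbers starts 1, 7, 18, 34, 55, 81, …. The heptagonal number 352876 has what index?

376

Set n(5n−3)/2 = 352876, giving 5n² − 3n − 705752 = 0.
So n = (3 + 3757) / 10 = 3760/10 = 376.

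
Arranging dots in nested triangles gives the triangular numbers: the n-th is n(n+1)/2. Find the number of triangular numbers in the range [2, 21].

5

The n-th triangular number is n(n+1)/2.
Smallest index with value ≥ 2: n = 2 (giving 3).
Largest index with value ≤ 21: n = 6 (giving 21).
Indices 2 through 6: 5 terms.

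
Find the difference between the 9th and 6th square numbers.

9² = 81 and 6² = 36.
Difference: 81 − 36 = 45.

45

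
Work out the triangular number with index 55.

The 55th triangular number is n(n+1)/2 with n = 55.
55·56/2 = 3080/2 = 1540.

1540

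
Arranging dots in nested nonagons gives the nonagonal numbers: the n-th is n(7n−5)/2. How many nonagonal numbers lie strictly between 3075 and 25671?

55

The n-th nonagonal number is n(7n−5)/2.
Smallest index with value > 3075: n = 31 (giving 3286).
Largest index with value < 25671: n = 85 (giving 25075).
Indices 31 through 85: 55 terms.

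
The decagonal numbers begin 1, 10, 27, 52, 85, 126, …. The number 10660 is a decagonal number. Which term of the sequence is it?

52

Set n(4n−3) = 10660, giving 4n² − 3n − 10660 = 0.
The discriminant is 9 + 16·10660 = 170569, and √170569 = 413.
So n = (3 + 413) / 8 = 416/8 = 52.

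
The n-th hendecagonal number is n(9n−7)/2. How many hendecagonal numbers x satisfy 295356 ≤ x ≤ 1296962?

The n-th hendecagonal number is n(9n−7)/2.
Smallest index with value ≥ 295356: n = 257 (giving 296321).
Largest index with value ≤ 1296962: n = 537 (giving 1295781).
Indices 257 through 537: 281 terms.

281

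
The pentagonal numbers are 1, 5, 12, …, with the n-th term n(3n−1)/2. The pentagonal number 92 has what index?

8

Set n(3n−1)/2 = 92, giving 3n² − n − 184 = 0.
The discriminant is 1 + 24·92 = 2209, and √2209 = 47.
So n = (1 + 47) / 6 = 48/6 = 8.
Check: 8·(3·8 − 1)/2 = 92. ✓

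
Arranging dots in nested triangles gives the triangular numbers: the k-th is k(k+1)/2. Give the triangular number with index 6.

6·7/2 = 42/2 = 21.

21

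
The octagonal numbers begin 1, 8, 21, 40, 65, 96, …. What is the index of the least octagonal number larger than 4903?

Solve n(3n−2) > 4903 for integer n.
The largest n with value ≤ 4903 is 40 (since 4720 ≤ 4903 < 4961), so the first above is n = 41, value 4961.

41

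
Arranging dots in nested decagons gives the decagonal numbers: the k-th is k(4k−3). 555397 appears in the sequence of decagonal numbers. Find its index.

373

Set n(4n−3) = 555397, giving 4n² − 3n − 555397 = 0.
The discriminant is 9 + 16·555397 = 8886361, and √8886361 = 2981.
So n = (3 + 2981) / 8 = 2984/8 = 373.
Check: 373·(4·373 − 3) = 555397. ✓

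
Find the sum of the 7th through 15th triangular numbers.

624

Σ i(i+1)/2 = (Σi² + Σi) / 2 over i = 7..15.
Σi = 120 − 21 = 99 and Σi² = 1240 − 91 = 1149.
(1·1149 + 1·99) / 2 = 1248/2 = 624.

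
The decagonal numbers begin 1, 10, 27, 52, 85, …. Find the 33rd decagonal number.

33·(4·33 − 3) = 33·129 = 4257.

4257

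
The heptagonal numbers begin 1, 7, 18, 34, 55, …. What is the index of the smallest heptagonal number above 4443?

43

Solve n(5n−3)/2 > 4443 for integer n.
The largest n with value ≤ 4443 is 42 (since 4347 ≤ 4443 < 4558), so the first above is n = 43, value 4558.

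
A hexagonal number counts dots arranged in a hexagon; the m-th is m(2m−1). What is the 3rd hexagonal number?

The 3rd hexagonal number is n(2n−1) with n = 3.
3·(2·3 − 1) = 3·5 = 15.

15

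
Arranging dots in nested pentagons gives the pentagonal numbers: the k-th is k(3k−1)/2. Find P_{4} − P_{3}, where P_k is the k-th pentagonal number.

Consecutive pentagonal numbers differ by 3n − 2: here 3·4 − 2 = 10.

10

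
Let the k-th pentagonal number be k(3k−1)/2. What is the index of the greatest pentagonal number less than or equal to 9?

2

Solve n(3n−1)/2 ≤ 9 for integer n.
n = 2 gives 5 ≤ 9, while n = 3 gives 12 > 9; so the answer is index 2.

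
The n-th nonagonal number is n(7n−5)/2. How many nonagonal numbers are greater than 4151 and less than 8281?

The n-th nonagonal number is n(7n−5)/2.
Smallest index with value > 4151: n = 35 (giving 4200).
Largest index with value < 8281: n = 48 (giving 7944).
Indices 35 through 48: 14 terms.

14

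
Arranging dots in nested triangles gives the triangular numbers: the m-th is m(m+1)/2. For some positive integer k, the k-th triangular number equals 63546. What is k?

Set n(n+1)/2 = 63546, giving n² + n − 127092 = 0.
The discriminant is 1 + 8·63546 = 508369, and √508369 = 713.
So n = (-1 + 713) / 2 = 712/2 = 356.

356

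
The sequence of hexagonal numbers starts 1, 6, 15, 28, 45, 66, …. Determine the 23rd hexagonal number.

1035

23·(2·23 − 1) = 23·45 = 1035.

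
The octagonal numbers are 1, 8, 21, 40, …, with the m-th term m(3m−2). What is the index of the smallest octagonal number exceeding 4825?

Solve n(3n−2) > 4825 for integer n.
The largest n with value ≤ 4825 is 40 (since 4720 ≤ 4825 < 4961), so the first above is n = 41, value 4961.

41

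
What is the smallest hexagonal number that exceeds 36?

45

Solve n(2n−1) > 36 for integer n.
The largest n with value ≤ 36 is 4 (since 28 ≤ 36 < 45), so the first above is n = 5, value 45.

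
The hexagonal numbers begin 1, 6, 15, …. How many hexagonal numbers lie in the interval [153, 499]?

The n-th hexagonal number is n(2n−1).
Smallest index with value ≥ 153: n = 9 (giving 153).
Largest index with value ≤ 499: n = 16 (giving 496).
Indices 9 through 16: 8 terms.

8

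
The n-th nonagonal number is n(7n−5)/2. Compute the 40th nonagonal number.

The 40th nonagonal number is n(7n−5)/2 with n = 40.
40·(7·40 − 5)/2 = 40·275/2 = 5500.

5500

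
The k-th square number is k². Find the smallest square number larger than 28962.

Solve n² > 28962 for integer n.
The largest n with value ≤ 28962 is 170 (since 28900 ≤ 28962 < 29241), so the first above is n = 171, value 29241.

29241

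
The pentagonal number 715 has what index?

Set n(3n−1)/2 = 715, giving 3n² − n − 1430 = 0.
So n = (1 + 131) / 6 = 132/6 = 22.
Check: 22·(3·22 − 1)/2 = 715. ✓

22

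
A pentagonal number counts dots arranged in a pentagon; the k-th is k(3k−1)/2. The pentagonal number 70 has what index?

Set n(3n−1)/2 = 70, giving 3n² − n − 140 = 0.
The discriminant is 1 + 24·70 = 1681, and √1681 = 41.
So n = (1 + 41) / 6 = 42/6 = 7.

7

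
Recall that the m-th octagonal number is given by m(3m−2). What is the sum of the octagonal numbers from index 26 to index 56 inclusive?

Σ i(3i−2) = 3Σi² − 2Σi over i = 26..56.
Σi = 1596 − 325 = 1271 and Σi² = 60116 − 5525 = 54591.
3·54591 − 2·1271 = 161231.

161231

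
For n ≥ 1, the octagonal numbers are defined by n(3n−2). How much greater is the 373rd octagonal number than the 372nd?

2233

Consecutive octagonal numbers differ by 6n − 5: here 6·373 − 5 = 2233.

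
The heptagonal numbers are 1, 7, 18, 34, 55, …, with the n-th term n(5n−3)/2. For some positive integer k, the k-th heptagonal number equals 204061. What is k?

286

Set n(5n−3)/2 = 204061, giving 5n² − 3n − 408122 = 0.
The discriminant is 9 + 40·204061 = 8162449, and √8162449 = 2857.
So n = (3 + 2857) / 10 = 2860/10 = 286.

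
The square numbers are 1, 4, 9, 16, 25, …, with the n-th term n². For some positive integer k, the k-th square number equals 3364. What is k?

58

We need n² = 3364, so n = √3364 = 58.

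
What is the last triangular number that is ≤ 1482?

1431

Solve n(n+1)/2 ≤ 1482 for integer n.
n = 53 gives 1431 ≤ 1482, while n = 54 gives 1485 > 1482; so the answer is 1431.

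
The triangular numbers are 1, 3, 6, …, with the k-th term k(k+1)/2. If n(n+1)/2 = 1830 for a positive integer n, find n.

60

Set n(n+1)/2 = 1830, giving n² + n − 3660 = 0.
The discriminant is 1 + 8·1830 = 14641, and √14641 = 121.
So n = (-1 + 121) / 2 = 120/2 = 60.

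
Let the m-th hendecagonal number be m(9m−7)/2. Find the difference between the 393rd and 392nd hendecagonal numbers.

3529

Consecutive hendecagonal numbers differ by 9n − 8: here 9·393 − 8 = 3529.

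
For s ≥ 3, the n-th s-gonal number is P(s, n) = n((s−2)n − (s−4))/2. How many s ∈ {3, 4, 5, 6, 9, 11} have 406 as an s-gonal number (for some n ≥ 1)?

1

s = 3: P(3, 28) = 406. ✓
s = 4: P(4, 20) = 400 and P(4, 21) = 441; 406 is not s-gonal.
s = 5: P(5, 16) = 376 and P(5, 17) = 425; 406 is not s-gonal.
s = 6: P(6, 14) = 378 and P(6, 15) = 435; 406 is not s-gonal.
s = 9: P(9, 11) = 396 and P(9, 12) = 474; 406 is not s-gonal.
s = 11: P(11, 9) = 333 and P(11, 10) = 415; 406 is not s-gonal.
Hits: s ∈ {3} → 1.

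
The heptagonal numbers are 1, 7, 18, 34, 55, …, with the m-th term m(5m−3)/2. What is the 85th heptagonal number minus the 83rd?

85·(5·85 − 3)/2 = 17935 and 83·(5·83 − 3)/2 = 17098.
Difference: 17935 − 17098 = 837.

837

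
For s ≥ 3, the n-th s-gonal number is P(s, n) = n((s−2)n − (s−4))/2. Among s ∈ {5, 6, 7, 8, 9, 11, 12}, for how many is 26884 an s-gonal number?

s = 5: P(5, 134) = 26867 and P(5, 135) = 27270; 26884 is not s-gonal.
s = 6: P(6, 116) = 26796 and P(6, 117) = 27261; 26884 is not s-gonal.
s = 7: P(7, 104) = 26884. ✓
s = 8: P(8, 94) = 26320 and P(8, 95) = 26885; 26884 is not s-gonal.
s = 9: P(9, 88) = 26884. ✓
s = 11: P(11, 77) = 26411 and P(11, 78) = 27105; 26884 is not s-gonal.
s = 12: P(12, 73) = 26353 and P(12, 74) = 27084; 26884 is not s-gonal.
Hits: s ∈ {7, 9} → 2.

2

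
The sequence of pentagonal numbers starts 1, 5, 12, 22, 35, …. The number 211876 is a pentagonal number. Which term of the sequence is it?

Set n(3n−1)/2 = 211876, giving 3n² − n − 423752 = 0.
So n = (1 + 2255) / 6 = 2256/6 = 376.
Check: 376·(3·376 − 1)/2 = 211876. ✓

376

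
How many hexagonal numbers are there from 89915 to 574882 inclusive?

324

The n-th hexagonal number is n(2n−1).
Smallest index with value ≥ 89915: n = 213 (giving 90525).
Largest index with value ≤ 574882: n = 536 (giving 574056).
Indices 213 through 536: 324 terms.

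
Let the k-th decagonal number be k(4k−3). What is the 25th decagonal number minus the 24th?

193

Consecutive decagonal numbers differ by 8n − 7: here 8·25 − 7 = 193.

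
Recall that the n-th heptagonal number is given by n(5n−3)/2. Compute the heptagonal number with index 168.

70308

168·(5·168 − 3)/2 = 168·837/2 = 70308.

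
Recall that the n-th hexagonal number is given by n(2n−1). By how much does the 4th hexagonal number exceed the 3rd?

Consecutive hexagonal numbers differ by 4n − 3: here 4·4 − 3 = 13.

13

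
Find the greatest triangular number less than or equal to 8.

6

Solve n(n+1)/2 ≤ 8 for integer n.
n = 3 gives 6 ≤ 8, while n = 4 gives 10 > 8; so the answer is 6.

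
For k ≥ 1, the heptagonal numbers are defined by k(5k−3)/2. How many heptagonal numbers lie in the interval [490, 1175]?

7

The n-th heptagonal number is n(5n−3)/2.
Smallest index with value ≥ 490: n = 15 (giving 540).
Largest index with value ≤ 1175: n = 21 (giving 1071).
Indices 15 through 21: 7 terms.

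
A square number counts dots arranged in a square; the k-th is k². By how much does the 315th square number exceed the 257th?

315² = 99225 and 257² = 66049.
Difference: 99225 − 66049 = 33176.

33176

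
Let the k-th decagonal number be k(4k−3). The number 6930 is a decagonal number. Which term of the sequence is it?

Set n(4n−3) = 6930, giving 4n² − 3n − 6930 = 0.
The discriminant is 9 + 16·6930 = 110889, and √110889 = 333.
So n = (3 + 333) / 8 = 336/8 = 42.

42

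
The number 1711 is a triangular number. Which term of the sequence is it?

Set n(n+1)/2 = 1711, giving n² + n − 3422 = 0.
The discriminant is 1 + 8·1711 = 13689, and √13689 = 117.
So n = (-1 + 117) / 2 = 116/2 = 58.

58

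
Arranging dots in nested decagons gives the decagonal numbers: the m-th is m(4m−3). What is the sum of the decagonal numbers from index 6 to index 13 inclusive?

2828

Σ i(4i−3) = 4Σi² − 3Σi over i = 6..13.
Σi = 91 − 15 = 76 and Σi² = 819 − 55 = 764.
4·764 − 3·76 = 2828.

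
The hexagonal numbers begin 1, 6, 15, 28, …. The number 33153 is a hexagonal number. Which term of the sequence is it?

Set n(2n−1) = 33153, giving 2n² − n − 33153 = 0.
The discriminant is 1 + 8·33153 = 265225, and √265225 = 515.
So n = (1 + 515) / 4 = 516/4 = 129.
Check: 129·(2·129 − 1) = 33153. ✓

129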